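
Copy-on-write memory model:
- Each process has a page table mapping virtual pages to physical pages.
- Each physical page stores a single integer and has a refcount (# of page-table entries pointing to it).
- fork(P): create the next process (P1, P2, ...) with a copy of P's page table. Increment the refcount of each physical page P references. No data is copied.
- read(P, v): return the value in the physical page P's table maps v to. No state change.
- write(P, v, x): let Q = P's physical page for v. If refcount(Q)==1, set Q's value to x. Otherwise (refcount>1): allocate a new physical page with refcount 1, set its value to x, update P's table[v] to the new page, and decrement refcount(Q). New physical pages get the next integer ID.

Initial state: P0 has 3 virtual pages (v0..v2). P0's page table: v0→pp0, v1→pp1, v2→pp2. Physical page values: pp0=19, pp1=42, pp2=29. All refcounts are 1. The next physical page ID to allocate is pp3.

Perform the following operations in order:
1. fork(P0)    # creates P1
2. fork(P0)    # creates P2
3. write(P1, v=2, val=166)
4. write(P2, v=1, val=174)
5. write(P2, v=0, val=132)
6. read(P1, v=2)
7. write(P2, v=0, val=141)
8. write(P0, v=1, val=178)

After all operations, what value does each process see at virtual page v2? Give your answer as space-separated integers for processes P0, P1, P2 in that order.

Answer: 29 166 29

Derivation:
Op 1: fork(P0) -> P1. 3 ppages; refcounts: pp0:2 pp1:2 pp2:2
Op 2: fork(P0) -> P2. 3 ppages; refcounts: pp0:3 pp1:3 pp2:3
Op 3: write(P1, v2, 166). refcount(pp2)=3>1 -> COPY to pp3. 4 ppages; refcounts: pp0:3 pp1:3 pp2:2 pp3:1
Op 4: write(P2, v1, 174). refcount(pp1)=3>1 -> COPY to pp4. 5 ppages; refcounts: pp0:3 pp1:2 pp2:2 pp3:1 pp4:1
Op 5: write(P2, v0, 132). refcount(pp0)=3>1 -> COPY to pp5. 6 ppages; refcounts: pp0:2 pp1:2 pp2:2 pp3:1 pp4:1 pp5:1
Op 6: read(P1, v2) -> 166. No state change.
Op 7: write(P2, v0, 141). refcount(pp5)=1 -> write in place. 6 ppages; refcounts: pp0:2 pp1:2 pp2:2 pp3:1 pp4:1 pp5:1
Op 8: write(P0, v1, 178). refcount(pp1)=2>1 -> COPY to pp6. 7 ppages; refcounts: pp0:2 pp1:1 pp2:2 pp3:1 pp4:1 pp5:1 pp6:1
P0: v2 -> pp2 = 29
P1: v2 -> pp3 = 166
P2: v2 -> pp2 = 29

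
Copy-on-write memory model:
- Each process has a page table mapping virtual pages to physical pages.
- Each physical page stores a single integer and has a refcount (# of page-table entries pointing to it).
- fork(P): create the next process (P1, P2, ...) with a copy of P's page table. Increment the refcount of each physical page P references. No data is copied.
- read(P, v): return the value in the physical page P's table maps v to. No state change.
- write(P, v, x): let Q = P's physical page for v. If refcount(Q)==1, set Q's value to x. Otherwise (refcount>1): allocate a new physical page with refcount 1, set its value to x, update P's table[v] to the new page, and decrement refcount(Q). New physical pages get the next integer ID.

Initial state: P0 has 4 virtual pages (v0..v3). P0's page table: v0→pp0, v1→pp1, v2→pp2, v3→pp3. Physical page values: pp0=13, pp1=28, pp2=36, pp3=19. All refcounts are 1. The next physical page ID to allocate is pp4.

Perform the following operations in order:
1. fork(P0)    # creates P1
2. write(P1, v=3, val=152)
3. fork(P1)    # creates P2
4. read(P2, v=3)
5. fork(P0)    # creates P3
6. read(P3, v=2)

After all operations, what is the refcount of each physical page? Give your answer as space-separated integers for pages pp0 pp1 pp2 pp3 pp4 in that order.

Op 1: fork(P0) -> P1. 4 ppages; refcounts: pp0:2 pp1:2 pp2:2 pp3:2
Op 2: write(P1, v3, 152). refcount(pp3)=2>1 -> COPY to pp4. 5 ppages; refcounts: pp0:2 pp1:2 pp2:2 pp3:1 pp4:1
Op 3: fork(P1) -> P2. 5 ppages; refcounts: pp0:3 pp1:3 pp2:3 pp3:1 pp4:2
Op 4: read(P2, v3) -> 152. No state change.
Op 5: fork(P0) -> P3. 5 ppages; refcounts: pp0:4 pp1:4 pp2:4 pp3:2 pp4:2
Op 6: read(P3, v2) -> 36. No state change.

Answer: 4 4 4 2 2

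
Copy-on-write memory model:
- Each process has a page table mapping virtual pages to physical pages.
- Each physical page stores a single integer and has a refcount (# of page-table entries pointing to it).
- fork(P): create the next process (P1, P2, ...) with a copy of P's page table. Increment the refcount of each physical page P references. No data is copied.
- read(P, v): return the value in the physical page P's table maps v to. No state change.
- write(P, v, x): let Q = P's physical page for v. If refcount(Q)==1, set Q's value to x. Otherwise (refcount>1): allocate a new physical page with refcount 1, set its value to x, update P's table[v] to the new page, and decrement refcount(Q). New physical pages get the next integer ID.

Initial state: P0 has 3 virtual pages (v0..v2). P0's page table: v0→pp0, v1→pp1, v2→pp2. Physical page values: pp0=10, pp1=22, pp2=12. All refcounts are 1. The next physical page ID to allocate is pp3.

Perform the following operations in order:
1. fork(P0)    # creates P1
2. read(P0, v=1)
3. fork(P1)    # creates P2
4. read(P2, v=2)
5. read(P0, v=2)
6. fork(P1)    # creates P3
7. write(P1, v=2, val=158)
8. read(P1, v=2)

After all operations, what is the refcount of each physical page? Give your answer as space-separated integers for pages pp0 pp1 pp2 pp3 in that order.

Op 1: fork(P0) -> P1. 3 ppages; refcounts: pp0:2 pp1:2 pp2:2
Op 2: read(P0, v1) -> 22. No state change.
Op 3: fork(P1) -> P2. 3 ppages; refcounts: pp0:3 pp1:3 pp2:3
Op 4: read(P2, v2) -> 12. No state change.
Op 5: read(P0, v2) -> 12. No state change.
Op 6: fork(P1) -> P3. 3 ppages; refcounts: pp0:4 pp1:4 pp2:4
Op 7: write(P1, v2, 158). refcount(pp2)=4>1 -> COPY to pp3. 4 ppages; refcounts: pp0:4 pp1:4 pp2:3 pp3:1
Op 8: read(P1, v2) -> 158. No state change.

Answer: 4 4 3 1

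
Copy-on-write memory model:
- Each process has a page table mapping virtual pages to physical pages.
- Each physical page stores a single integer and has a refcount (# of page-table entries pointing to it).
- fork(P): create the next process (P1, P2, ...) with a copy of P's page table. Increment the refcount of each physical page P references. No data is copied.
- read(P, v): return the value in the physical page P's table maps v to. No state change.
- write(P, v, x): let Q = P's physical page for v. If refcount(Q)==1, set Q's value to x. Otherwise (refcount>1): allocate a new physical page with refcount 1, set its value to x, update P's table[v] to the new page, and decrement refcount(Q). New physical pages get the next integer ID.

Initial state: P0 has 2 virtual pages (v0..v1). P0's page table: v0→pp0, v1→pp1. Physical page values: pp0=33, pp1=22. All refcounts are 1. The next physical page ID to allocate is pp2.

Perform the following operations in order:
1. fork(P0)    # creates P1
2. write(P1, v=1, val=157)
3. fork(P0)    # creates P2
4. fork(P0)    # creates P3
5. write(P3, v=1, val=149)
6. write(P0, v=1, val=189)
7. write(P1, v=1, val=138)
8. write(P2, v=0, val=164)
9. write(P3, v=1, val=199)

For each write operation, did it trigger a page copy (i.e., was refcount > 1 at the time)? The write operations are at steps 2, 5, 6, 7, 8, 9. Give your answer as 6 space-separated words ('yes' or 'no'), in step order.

Op 1: fork(P0) -> P1. 2 ppages; refcounts: pp0:2 pp1:2
Op 2: write(P1, v1, 157). refcount(pp1)=2>1 -> COPY to pp2. 3 ppages; refcounts: pp0:2 pp1:1 pp2:1
Op 3: fork(P0) -> P2. 3 ppages; refcounts: pp0:3 pp1:2 pp2:1
Op 4: fork(P0) -> P3. 3 ppages; refcounts: pp0:4 pp1:3 pp2:1
Op 5: write(P3, v1, 149). refcount(pp1)=3>1 -> COPY to pp3. 4 ppages; refcounts: pp0:4 pp1:2 pp2:1 pp3:1
Op 6: write(P0, v1, 189). refcount(pp1)=2>1 -> COPY to pp4. 5 ppages; refcounts: pp0:4 pp1:1 pp2:1 pp3:1 pp4:1
Op 7: write(P1, v1, 138). refcount(pp2)=1 -> write in place. 5 ppages; refcounts: pp0:4 pp1:1 pp2:1 pp3:1 pp4:1
Op 8: write(P2, v0, 164). refcount(pp0)=4>1 -> COPY to pp5. 6 ppages; refcounts: pp0:3 pp1:1 pp2:1 pp3:1 pp4:1 pp5:1
Op 9: write(P3, v1, 199). refcount(pp3)=1 -> write in place. 6 ppages; refcounts: pp0:3 pp1:1 pp2:1 pp3:1 pp4:1 pp5:1

yes yes yes no yes no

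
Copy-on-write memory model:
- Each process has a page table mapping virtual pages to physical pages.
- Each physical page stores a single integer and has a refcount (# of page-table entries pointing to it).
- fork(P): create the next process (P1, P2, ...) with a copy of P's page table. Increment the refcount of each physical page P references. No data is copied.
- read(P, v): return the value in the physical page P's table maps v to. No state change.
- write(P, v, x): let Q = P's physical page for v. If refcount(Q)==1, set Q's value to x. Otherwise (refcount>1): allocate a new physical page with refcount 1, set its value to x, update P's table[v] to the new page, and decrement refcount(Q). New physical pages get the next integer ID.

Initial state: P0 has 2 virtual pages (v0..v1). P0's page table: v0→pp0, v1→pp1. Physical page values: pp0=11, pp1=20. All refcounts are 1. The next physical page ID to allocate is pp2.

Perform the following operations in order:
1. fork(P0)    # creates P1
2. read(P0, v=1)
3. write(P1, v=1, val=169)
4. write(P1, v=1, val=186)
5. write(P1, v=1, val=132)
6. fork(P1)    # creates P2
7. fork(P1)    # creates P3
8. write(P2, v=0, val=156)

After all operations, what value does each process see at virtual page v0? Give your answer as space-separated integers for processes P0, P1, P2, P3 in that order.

Op 1: fork(P0) -> P1. 2 ppages; refcounts: pp0:2 pp1:2
Op 2: read(P0, v1) -> 20. No state change.
Op 3: write(P1, v1, 169). refcount(pp1)=2>1 -> COPY to pp2. 3 ppages; refcounts: pp0:2 pp1:1 pp2:1
Op 4: write(P1, v1, 186). refcount(pp2)=1 -> write in place. 3 ppages; refcounts: pp0:2 pp1:1 pp2:1
Op 5: write(P1, v1, 132). refcount(pp2)=1 -> write in place. 3 ppages; refcounts: pp0:2 pp1:1 pp2:1
Op 6: fork(P1) -> P2. 3 ppages; refcounts: pp0:3 pp1:1 pp2:2
Op 7: fork(P1) -> P3. 3 ppages; refcounts: pp0:4 pp1:1 pp2:3
Op 8: write(P2, v0, 156). refcount(pp0)=4>1 -> COPY to pp3. 4 ppages; refcounts: pp0:3 pp1:1 pp2:3 pp3:1
P0: v0 -> pp0 = 11
P1: v0 -> pp0 = 11
P2: v0 -> pp3 = 156
P3: v0 -> pp0 = 11

Answer: 11 11 156 11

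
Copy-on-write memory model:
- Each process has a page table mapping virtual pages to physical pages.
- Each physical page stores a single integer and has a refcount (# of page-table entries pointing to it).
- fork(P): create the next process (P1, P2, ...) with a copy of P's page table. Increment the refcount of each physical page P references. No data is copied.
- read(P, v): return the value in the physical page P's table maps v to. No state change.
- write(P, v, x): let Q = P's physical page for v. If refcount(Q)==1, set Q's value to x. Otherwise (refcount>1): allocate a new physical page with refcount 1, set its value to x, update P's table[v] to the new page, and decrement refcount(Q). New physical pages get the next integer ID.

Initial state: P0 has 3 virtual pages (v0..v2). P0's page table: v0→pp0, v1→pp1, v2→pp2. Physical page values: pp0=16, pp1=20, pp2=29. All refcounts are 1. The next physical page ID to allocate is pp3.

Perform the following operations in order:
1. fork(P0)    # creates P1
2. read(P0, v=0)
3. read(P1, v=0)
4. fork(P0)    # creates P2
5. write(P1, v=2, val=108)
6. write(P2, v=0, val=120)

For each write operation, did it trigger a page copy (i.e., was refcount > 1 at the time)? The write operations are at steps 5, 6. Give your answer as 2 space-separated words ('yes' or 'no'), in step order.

Op 1: fork(P0) -> P1. 3 ppages; refcounts: pp0:2 pp1:2 pp2:2
Op 2: read(P0, v0) -> 16. No state change.
Op 3: read(P1, v0) -> 16. No state change.
Op 4: fork(P0) -> P2. 3 ppages; refcounts: pp0:3 pp1:3 pp2:3
Op 5: write(P1, v2, 108). refcount(pp2)=3>1 -> COPY to pp3. 4 ppages; refcounts: pp0:3 pp1:3 pp2:2 pp3:1
Op 6: write(P2, v0, 120). refcount(pp0)=3>1 -> COPY to pp4. 5 ppages; refcounts: pp0:2 pp1:3 pp2:2 pp3:1 pp4:1

yes yes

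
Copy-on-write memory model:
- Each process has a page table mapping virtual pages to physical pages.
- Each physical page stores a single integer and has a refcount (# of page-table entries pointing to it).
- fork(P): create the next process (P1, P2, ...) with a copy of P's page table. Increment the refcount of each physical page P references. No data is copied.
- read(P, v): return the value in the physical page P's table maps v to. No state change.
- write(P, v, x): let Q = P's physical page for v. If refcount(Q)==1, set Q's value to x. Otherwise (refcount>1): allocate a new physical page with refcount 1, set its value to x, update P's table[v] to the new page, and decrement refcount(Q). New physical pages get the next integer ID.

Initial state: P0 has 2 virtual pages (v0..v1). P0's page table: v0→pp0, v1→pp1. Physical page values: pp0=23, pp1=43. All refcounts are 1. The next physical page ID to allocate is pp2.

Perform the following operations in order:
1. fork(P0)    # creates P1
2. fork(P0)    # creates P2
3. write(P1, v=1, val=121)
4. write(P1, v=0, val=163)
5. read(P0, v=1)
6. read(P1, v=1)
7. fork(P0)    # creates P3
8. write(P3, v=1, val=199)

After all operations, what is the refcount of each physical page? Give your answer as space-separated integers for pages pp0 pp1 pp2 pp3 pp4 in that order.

Op 1: fork(P0) -> P1. 2 ppages; refcounts: pp0:2 pp1:2
Op 2: fork(P0) -> P2. 2 ppages; refcounts: pp0:3 pp1:3
Op 3: write(P1, v1, 121). refcount(pp1)=3>1 -> COPY to pp2. 3 ppages; refcounts: pp0:3 pp1:2 pp2:1
Op 4: write(P1, v0, 163). refcount(pp0)=3>1 -> COPY to pp3. 4 ppages; refcounts: pp0:2 pp1:2 pp2:1 pp3:1
Op 5: read(P0, v1) -> 43. No state change.
Op 6: read(P1, v1) -> 121. No state change.
Op 7: fork(P0) -> P3. 4 ppages; refcounts: pp0:3 pp1:3 pp2:1 pp3:1
Op 8: write(P3, v1, 199). refcount(pp1)=3>1 -> COPY to pp4. 5 ppages; refcounts: pp0:3 pp1:2 pp2:1 pp3:1 pp4:1

Answer: 3 2 1 1 1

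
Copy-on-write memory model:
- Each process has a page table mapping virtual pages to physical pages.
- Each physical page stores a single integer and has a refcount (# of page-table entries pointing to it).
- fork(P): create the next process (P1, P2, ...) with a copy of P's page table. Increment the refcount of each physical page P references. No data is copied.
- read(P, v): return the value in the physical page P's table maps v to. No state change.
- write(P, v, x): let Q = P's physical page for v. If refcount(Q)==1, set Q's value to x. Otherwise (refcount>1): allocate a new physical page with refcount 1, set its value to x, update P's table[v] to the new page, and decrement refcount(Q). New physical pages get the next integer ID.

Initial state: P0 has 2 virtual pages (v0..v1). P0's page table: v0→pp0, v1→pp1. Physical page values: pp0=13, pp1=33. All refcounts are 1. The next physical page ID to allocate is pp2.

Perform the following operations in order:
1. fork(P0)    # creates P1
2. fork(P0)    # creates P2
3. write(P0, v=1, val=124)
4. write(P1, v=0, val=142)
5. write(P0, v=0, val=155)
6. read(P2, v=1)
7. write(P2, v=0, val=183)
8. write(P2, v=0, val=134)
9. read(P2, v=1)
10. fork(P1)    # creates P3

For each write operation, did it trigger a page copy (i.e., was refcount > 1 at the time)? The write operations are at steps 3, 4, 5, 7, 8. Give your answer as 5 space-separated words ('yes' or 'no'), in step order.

Op 1: fork(P0) -> P1. 2 ppages; refcounts: pp0:2 pp1:2
Op 2: fork(P0) -> P2. 2 ppages; refcounts: pp0:3 pp1:3
Op 3: write(P0, v1, 124). refcount(pp1)=3>1 -> COPY to pp2. 3 ppages; refcounts: pp0:3 pp1:2 pp2:1
Op 4: write(P1, v0, 142). refcount(pp0)=3>1 -> COPY to pp3. 4 ppages; refcounts: pp0:2 pp1:2 pp2:1 pp3:1
Op 5: write(P0, v0, 155). refcount(pp0)=2>1 -> COPY to pp4. 5 ppages; refcounts: pp0:1 pp1:2 pp2:1 pp3:1 pp4:1
Op 6: read(P2, v1) -> 33. No state change.
Op 7: write(P2, v0, 183). refcount(pp0)=1 -> write in place. 5 ppages; refcounts: pp0:1 pp1:2 pp2:1 pp3:1 pp4:1
Op 8: write(P2, v0, 134). refcount(pp0)=1 -> write in place. 5 ppages; refcounts: pp0:1 pp1:2 pp2:1 pp3:1 pp4:1
Op 9: read(P2, v1) -> 33. No state change.
Op 10: fork(P1) -> P3. 5 ppages; refcounts: pp0:1 pp1:3 pp2:1 pp3:2 pp4:1

yes yes yes no no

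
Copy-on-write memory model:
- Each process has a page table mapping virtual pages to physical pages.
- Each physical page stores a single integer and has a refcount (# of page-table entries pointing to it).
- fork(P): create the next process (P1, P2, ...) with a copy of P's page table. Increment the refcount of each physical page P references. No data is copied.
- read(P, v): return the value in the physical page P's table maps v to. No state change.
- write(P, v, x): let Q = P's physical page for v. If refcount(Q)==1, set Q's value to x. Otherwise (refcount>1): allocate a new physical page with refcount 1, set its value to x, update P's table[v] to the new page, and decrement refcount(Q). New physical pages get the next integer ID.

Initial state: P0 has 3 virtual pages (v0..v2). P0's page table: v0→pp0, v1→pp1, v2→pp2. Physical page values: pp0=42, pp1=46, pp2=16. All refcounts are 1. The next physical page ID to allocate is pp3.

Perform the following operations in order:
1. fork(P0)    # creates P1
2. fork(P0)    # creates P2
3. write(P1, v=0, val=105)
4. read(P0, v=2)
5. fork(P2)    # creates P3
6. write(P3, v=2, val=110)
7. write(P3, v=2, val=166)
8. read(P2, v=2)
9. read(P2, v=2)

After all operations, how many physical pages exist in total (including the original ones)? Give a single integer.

Op 1: fork(P0) -> P1. 3 ppages; refcounts: pp0:2 pp1:2 pp2:2
Op 2: fork(P0) -> P2. 3 ppages; refcounts: pp0:3 pp1:3 pp2:3
Op 3: write(P1, v0, 105). refcount(pp0)=3>1 -> COPY to pp3. 4 ppages; refcounts: pp0:2 pp1:3 pp2:3 pp3:1
Op 4: read(P0, v2) -> 16. No state change.
Op 5: fork(P2) -> P3. 4 ppages; refcounts: pp0:3 pp1:4 pp2:4 pp3:1
Op 6: write(P3, v2, 110). refcount(pp2)=4>1 -> COPY to pp4. 5 ppages; refcounts: pp0:3 pp1:4 pp2:3 pp3:1 pp4:1
Op 7: write(P3, v2, 166). refcount(pp4)=1 -> write in place. 5 ppages; refcounts: pp0:3 pp1:4 pp2:3 pp3:1 pp4:1
Op 8: read(P2, v2) -> 16. No state change.
Op 9: read(P2, v2) -> 16. No state change.

Answer: 5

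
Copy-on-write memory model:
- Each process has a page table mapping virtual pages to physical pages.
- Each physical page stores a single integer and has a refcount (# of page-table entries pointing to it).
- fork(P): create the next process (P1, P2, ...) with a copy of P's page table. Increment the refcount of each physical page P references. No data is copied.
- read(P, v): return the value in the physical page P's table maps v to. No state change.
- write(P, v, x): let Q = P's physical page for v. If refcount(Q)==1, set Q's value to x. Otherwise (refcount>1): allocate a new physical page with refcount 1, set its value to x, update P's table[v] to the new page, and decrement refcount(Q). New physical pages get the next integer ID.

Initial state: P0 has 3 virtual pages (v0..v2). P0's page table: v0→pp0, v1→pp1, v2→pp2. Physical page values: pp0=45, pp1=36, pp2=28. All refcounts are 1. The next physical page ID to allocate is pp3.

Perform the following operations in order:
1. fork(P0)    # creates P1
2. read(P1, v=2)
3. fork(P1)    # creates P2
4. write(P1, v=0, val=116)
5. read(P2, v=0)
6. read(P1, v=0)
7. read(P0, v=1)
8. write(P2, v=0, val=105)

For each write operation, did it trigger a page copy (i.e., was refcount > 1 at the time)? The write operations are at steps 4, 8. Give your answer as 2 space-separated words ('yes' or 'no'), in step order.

Op 1: fork(P0) -> P1. 3 ppages; refcounts: pp0:2 pp1:2 pp2:2
Op 2: read(P1, v2) -> 28. No state change.
Op 3: fork(P1) -> P2. 3 ppages; refcounts: pp0:3 pp1:3 pp2:3
Op 4: write(P1, v0, 116). refcount(pp0)=3>1 -> COPY to pp3. 4 ppages; refcounts: pp0:2 pp1:3 pp2:3 pp3:1
Op 5: read(P2, v0) -> 45. No state change.
Op 6: read(P1, v0) -> 116. No state change.
Op 7: read(P0, v1) -> 36. No state change.
Op 8: write(P2, v0, 105). refcount(pp0)=2>1 -> COPY to pp4. 5 ppages; refcounts: pp0:1 pp1:3 pp2:3 pp3:1 pp4:1

yes yes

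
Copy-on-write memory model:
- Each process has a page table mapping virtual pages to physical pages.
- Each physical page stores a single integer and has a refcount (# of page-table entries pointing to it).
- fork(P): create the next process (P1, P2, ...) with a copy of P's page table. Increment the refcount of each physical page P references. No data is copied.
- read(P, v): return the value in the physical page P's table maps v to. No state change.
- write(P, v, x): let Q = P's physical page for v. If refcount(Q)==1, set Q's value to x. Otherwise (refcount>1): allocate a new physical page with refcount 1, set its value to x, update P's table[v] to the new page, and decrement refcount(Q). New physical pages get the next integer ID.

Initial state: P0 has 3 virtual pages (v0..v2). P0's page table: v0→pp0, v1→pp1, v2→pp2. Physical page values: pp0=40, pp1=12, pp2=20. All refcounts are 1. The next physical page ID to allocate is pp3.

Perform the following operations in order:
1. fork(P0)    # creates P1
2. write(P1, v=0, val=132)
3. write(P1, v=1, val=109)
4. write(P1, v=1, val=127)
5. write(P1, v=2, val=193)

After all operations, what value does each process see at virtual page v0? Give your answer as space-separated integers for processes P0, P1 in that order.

Op 1: fork(P0) -> P1. 3 ppages; refcounts: pp0:2 pp1:2 pp2:2
Op 2: write(P1, v0, 132). refcount(pp0)=2>1 -> COPY to pp3. 4 ppages; refcounts: pp0:1 pp1:2 pp2:2 pp3:1
Op 3: write(P1, v1, 109). refcount(pp1)=2>1 -> COPY to pp4. 5 ppages; refcounts: pp0:1 pp1:1 pp2:2 pp3:1 pp4:1
Op 4: write(P1, v1, 127). refcount(pp4)=1 -> write in place. 5 ppages; refcounts: pp0:1 pp1:1 pp2:2 pp3:1 pp4:1
Op 5: write(P1, v2, 193). refcount(pp2)=2>1 -> COPY to pp5. 6 ppages; refcounts: pp0:1 pp1:1 pp2:1 pp3:1 pp4:1 pp5:1
P0: v0 -> pp0 = 40
P1: v0 -> pp3 = 132

Answer: 40 132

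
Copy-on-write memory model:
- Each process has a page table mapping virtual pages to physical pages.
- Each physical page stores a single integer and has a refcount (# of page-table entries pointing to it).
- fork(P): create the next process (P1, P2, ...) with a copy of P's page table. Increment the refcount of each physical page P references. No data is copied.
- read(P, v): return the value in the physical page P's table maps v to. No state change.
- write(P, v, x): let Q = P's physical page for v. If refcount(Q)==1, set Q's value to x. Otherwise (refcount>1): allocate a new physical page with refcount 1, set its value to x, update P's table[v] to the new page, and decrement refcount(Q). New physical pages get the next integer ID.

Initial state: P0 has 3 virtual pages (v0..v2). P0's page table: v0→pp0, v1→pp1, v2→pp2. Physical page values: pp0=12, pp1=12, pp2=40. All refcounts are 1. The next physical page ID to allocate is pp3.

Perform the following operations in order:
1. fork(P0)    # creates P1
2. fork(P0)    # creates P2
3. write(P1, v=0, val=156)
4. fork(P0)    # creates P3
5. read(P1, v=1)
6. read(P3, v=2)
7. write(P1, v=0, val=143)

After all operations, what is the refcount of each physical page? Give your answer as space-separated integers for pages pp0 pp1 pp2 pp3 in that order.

Answer: 3 4 4 1

Derivation:
Op 1: fork(P0) -> P1. 3 ppages; refcounts: pp0:2 pp1:2 pp2:2
Op 2: fork(P0) -> P2. 3 ppages; refcounts: pp0:3 pp1:3 pp2:3
Op 3: write(P1, v0, 156). refcount(pp0)=3>1 -> COPY to pp3. 4 ppages; refcounts: pp0:2 pp1:3 pp2:3 pp3:1
Op 4: fork(P0) -> P3. 4 ppages; refcounts: pp0:3 pp1:4 pp2:4 pp3:1
Op 5: read(P1, v1) -> 12. No state change.
Op 6: read(P3, v2) -> 40. No state change.
Op 7: write(P1, v0, 143). refcount(pp3)=1 -> write in place. 4 ppages; refcounts: pp0:3 pp1:4 pp2:4 pp3:1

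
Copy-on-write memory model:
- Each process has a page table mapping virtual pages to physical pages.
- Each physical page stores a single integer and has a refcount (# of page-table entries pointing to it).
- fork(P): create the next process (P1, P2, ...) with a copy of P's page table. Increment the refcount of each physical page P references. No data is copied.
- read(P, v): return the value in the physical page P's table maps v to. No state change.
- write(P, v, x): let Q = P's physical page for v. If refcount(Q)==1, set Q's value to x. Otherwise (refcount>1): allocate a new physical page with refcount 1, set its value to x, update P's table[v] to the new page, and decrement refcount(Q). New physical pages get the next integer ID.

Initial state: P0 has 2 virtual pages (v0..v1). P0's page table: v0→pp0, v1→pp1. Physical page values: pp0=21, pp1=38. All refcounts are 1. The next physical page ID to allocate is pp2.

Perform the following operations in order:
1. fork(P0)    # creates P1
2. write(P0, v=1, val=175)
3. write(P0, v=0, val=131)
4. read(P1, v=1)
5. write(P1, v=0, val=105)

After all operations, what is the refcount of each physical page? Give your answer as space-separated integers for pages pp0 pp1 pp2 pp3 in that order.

Op 1: fork(P0) -> P1. 2 ppages; refcounts: pp0:2 pp1:2
Op 2: write(P0, v1, 175). refcount(pp1)=2>1 -> COPY to pp2. 3 ppages; refcounts: pp0:2 pp1:1 pp2:1
Op 3: write(P0, v0, 131). refcount(pp0)=2>1 -> COPY to pp3. 4 ppages; refcounts: pp0:1 pp1:1 pp2:1 pp3:1
Op 4: read(P1, v1) -> 38. No state change.
Op 5: write(P1, v0, 105). refcount(pp0)=1 -> write in place. 4 ppages; refcounts: pp0:1 pp1:1 pp2:1 pp3:1

Answer: 1 1 1 1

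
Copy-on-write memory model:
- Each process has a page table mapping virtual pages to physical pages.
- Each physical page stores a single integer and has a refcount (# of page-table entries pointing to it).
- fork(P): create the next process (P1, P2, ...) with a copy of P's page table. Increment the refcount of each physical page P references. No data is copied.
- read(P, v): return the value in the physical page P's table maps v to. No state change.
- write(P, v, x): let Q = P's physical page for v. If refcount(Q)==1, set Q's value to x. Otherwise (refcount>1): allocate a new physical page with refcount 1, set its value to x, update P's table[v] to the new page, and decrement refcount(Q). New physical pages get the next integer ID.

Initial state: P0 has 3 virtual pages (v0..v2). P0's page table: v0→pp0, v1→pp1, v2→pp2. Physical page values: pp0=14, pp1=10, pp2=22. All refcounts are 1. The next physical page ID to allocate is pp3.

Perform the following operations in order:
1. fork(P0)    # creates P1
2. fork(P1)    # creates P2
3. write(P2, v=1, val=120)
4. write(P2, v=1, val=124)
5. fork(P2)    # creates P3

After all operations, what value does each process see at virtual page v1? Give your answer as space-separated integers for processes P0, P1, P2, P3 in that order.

Op 1: fork(P0) -> P1. 3 ppages; refcounts: pp0:2 pp1:2 pp2:2
Op 2: fork(P1) -> P2. 3 ppages; refcounts: pp0:3 pp1:3 pp2:3
Op 3: write(P2, v1, 120). refcount(pp1)=3>1 -> COPY to pp3. 4 ppages; refcounts: pp0:3 pp1:2 pp2:3 pp3:1
Op 4: write(P2, v1, 124). refcount(pp3)=1 -> write in place. 4 ppages; refcounts: pp0:3 pp1:2 pp2:3 pp3:1
Op 5: fork(P2) -> P3. 4 ppages; refcounts: pp0:4 pp1:2 pp2:4 pp3:2
P0: v1 -> pp1 = 10
P1: v1 -> pp1 = 10
P2: v1 -> pp3 = 124
P3: v1 -> pp3 = 124

Answer: 10 10 124 124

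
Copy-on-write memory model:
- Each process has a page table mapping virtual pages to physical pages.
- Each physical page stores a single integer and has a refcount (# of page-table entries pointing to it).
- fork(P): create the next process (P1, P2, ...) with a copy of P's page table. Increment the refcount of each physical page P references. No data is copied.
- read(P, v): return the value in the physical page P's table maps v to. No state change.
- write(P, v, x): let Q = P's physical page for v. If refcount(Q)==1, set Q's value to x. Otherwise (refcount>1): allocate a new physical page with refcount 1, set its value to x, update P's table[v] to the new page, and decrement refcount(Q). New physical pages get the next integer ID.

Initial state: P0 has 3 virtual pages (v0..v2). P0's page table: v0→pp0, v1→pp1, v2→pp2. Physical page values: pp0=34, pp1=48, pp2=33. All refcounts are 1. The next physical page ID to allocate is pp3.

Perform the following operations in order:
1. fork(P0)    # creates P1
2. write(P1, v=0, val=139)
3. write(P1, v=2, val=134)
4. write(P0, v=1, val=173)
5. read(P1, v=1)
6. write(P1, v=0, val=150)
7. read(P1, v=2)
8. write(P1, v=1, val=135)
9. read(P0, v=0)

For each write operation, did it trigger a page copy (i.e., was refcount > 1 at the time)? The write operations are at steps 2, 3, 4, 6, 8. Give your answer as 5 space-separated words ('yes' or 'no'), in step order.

Op 1: fork(P0) -> P1. 3 ppages; refcounts: pp0:2 pp1:2 pp2:2
Op 2: write(P1, v0, 139). refcount(pp0)=2>1 -> COPY to pp3. 4 ppages; refcounts: pp0:1 pp1:2 pp2:2 pp3:1
Op 3: write(P1, v2, 134). refcount(pp2)=2>1 -> COPY to pp4. 5 ppages; refcounts: pp0:1 pp1:2 pp2:1 pp3:1 pp4:1
Op 4: write(P0, v1, 173). refcount(pp1)=2>1 -> COPY to pp5. 6 ppages; refcounts: pp0:1 pp1:1 pp2:1 pp3:1 pp4:1 pp5:1
Op 5: read(P1, v1) -> 48. No state change.
Op 6: write(P1, v0, 150). refcount(pp3)=1 -> write in place. 6 ppages; refcounts: pp0:1 pp1:1 pp2:1 pp3:1 pp4:1 pp5:1
Op 7: read(P1, v2) -> 134. No state change.
Op 8: write(P1, v1, 135). refcount(pp1)=1 -> write in place. 6 ppages; refcounts: pp0:1 pp1:1 pp2:1 pp3:1 pp4:1 pp5:1
Op 9: read(P0, v0) -> 34. No state change.

yes yes yes no no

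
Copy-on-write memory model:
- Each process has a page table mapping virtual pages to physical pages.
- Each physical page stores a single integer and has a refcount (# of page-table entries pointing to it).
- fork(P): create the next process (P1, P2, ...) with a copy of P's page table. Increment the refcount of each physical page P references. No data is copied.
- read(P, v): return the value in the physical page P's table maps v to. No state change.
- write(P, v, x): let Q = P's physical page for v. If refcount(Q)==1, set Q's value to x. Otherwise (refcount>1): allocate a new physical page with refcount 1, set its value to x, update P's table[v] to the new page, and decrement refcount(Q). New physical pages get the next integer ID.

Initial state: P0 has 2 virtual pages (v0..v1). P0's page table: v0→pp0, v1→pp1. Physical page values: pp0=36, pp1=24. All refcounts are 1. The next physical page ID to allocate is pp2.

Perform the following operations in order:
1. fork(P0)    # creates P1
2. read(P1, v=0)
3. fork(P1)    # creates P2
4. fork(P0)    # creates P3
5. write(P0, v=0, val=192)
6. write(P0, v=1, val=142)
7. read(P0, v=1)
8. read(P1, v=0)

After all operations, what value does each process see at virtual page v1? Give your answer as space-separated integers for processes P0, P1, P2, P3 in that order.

Op 1: fork(P0) -> P1. 2 ppages; refcounts: pp0:2 pp1:2
Op 2: read(P1, v0) -> 36. No state change.
Op 3: fork(P1) -> P2. 2 ppages; refcounts: pp0:3 pp1:3
Op 4: fork(P0) -> P3. 2 ppages; refcounts: pp0:4 pp1:4
Op 5: write(P0, v0, 192). refcount(pp0)=4>1 -> COPY to pp2. 3 ppages; refcounts: pp0:3 pp1:4 pp2:1
Op 6: write(P0, v1, 142). refcount(pp1)=4>1 -> COPY to pp3. 4 ppages; refcounts: pp0:3 pp1:3 pp2:1 pp3:1
Op 7: read(P0, v1) -> 142. No state change.
Op 8: read(P1, v0) -> 36. No state change.
P0: v1 -> pp3 = 142
P1: v1 -> pp1 = 24
P2: v1 -> pp1 = 24
P3: v1 -> pp1 = 24

Answer: 142 24 24 24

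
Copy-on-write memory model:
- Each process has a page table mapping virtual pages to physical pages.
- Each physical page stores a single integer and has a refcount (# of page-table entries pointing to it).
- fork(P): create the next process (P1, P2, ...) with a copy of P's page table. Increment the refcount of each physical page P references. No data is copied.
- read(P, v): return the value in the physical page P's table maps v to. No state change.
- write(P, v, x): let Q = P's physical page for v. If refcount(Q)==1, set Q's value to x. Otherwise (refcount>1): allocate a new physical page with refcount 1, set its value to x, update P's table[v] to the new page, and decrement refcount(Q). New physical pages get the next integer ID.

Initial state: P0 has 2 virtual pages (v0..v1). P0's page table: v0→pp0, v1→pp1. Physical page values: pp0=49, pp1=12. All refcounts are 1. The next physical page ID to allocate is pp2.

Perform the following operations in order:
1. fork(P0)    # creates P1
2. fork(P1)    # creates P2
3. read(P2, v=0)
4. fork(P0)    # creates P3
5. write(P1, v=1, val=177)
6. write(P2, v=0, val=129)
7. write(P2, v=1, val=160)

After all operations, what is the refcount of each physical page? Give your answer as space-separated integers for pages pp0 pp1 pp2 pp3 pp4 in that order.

Answer: 3 2 1 1 1

Derivation:
Op 1: fork(P0) -> P1. 2 ppages; refcounts: pp0:2 pp1:2
Op 2: fork(P1) -> P2. 2 ppages; refcounts: pp0:3 pp1:3
Op 3: read(P2, v0) -> 49. No state change.
Op 4: fork(P0) -> P3. 2 ppages; refcounts: pp0:4 pp1:4
Op 5: write(P1, v1, 177). refcount(pp1)=4>1 -> COPY to pp2. 3 ppages; refcounts: pp0:4 pp1:3 pp2:1
Op 6: write(P2, v0, 129). refcount(pp0)=4>1 -> COPY to pp3. 4 ppages; refcounts: pp0:3 pp1:3 pp2:1 pp3:1
Op 7: write(P2, v1, 160). refcount(pp1)=3>1 -> COPY to pp4. 5 ppages; refcounts: pp0:3 pp1:2 pp2:1 pp3:1 pp4:1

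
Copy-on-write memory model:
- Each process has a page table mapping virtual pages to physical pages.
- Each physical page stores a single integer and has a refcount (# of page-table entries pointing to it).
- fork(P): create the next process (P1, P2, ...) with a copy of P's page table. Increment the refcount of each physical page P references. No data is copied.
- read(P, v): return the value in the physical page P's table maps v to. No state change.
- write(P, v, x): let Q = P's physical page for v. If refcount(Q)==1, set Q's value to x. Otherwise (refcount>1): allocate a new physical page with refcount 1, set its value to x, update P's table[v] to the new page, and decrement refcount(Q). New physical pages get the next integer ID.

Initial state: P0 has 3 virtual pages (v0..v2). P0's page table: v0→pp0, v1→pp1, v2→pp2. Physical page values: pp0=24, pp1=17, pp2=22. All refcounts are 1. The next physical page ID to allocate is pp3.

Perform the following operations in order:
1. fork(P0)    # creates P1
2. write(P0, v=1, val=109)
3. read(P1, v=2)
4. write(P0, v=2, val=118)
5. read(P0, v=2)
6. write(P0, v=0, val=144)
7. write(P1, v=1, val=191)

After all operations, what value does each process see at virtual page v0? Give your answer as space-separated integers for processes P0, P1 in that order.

Op 1: fork(P0) -> P1. 3 ppages; refcounts: pp0:2 pp1:2 pp2:2
Op 2: write(P0, v1, 109). refcount(pp1)=2>1 -> COPY to pp3. 4 ppages; refcounts: pp0:2 pp1:1 pp2:2 pp3:1
Op 3: read(P1, v2) -> 22. No state change.
Op 4: write(P0, v2, 118). refcount(pp2)=2>1 -> COPY to pp4. 5 ppages; refcounts: pp0:2 pp1:1 pp2:1 pp3:1 pp4:1
Op 5: read(P0, v2) -> 118. No state change.
Op 6: write(P0, v0, 144). refcount(pp0)=2>1 -> COPY to pp5. 6 ppages; refcounts: pp0:1 pp1:1 pp2:1 pp3:1 pp4:1 pp5:1
Op 7: write(P1, v1, 191). refcount(pp1)=1 -> write in place. 6 ppages; refcounts: pp0:1 pp1:1 pp2:1 pp3:1 pp4:1 pp5:1
P0: v0 -> pp5 = 144
P1: v0 -> pp0 = 24

Answer: 144 24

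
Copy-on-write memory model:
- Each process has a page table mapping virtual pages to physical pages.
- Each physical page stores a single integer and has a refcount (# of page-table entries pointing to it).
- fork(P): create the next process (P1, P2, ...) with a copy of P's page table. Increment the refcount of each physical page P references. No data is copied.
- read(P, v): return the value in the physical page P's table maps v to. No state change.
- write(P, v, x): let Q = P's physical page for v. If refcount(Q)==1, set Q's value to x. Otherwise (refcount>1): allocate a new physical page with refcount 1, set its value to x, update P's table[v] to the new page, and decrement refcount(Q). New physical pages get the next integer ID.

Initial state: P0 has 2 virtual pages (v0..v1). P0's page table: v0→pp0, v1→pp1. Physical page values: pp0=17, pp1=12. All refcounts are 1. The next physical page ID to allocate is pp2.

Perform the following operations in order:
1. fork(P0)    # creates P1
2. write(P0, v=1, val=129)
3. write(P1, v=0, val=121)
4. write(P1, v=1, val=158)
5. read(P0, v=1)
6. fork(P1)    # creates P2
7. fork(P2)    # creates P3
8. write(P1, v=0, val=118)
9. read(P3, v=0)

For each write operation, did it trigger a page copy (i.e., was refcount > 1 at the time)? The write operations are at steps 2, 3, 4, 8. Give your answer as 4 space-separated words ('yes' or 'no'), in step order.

Op 1: fork(P0) -> P1. 2 ppages; refcounts: pp0:2 pp1:2
Op 2: write(P0, v1, 129). refcount(pp1)=2>1 -> COPY to pp2. 3 ppages; refcounts: pp0:2 pp1:1 pp2:1
Op 3: write(P1, v0, 121). refcount(pp0)=2>1 -> COPY to pp3. 4 ppages; refcounts: pp0:1 pp1:1 pp2:1 pp3:1
Op 4: write(P1, v1, 158). refcount(pp1)=1 -> write in place. 4 ppages; refcounts: pp0:1 pp1:1 pp2:1 pp3:1
Op 5: read(P0, v1) -> 129. No state change.
Op 6: fork(P1) -> P2. 4 ppages; refcounts: pp0:1 pp1:2 pp2:1 pp3:2
Op 7: fork(P2) -> P3. 4 ppages; refcounts: pp0:1 pp1:3 pp2:1 pp3:3
Op 8: write(P1, v0, 118). refcount(pp3)=3>1 -> COPY to pp4. 5 ppages; refcounts: pp0:1 pp1:3 pp2:1 pp3:2 pp4:1
Op 9: read(P3, v0) -> 121. No state change.

yes yes no yes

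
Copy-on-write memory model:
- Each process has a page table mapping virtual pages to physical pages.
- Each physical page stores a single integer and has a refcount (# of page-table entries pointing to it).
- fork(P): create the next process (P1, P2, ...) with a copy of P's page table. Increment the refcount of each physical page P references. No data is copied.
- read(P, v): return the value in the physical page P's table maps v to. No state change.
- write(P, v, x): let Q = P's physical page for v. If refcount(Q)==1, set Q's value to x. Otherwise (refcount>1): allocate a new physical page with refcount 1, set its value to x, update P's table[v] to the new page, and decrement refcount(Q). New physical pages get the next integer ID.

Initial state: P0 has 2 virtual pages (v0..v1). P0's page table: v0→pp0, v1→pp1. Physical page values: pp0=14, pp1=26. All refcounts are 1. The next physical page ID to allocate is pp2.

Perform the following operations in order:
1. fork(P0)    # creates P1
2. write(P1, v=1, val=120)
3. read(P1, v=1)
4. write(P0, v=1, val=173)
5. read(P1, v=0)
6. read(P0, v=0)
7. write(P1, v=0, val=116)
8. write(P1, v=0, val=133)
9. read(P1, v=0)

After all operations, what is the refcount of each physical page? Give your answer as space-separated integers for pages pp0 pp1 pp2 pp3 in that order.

Answer: 1 1 1 1

Derivation:
Op 1: fork(P0) -> P1. 2 ppages; refcounts: pp0:2 pp1:2
Op 2: write(P1, v1, 120). refcount(pp1)=2>1 -> COPY to pp2. 3 ppages; refcounts: pp0:2 pp1:1 pp2:1
Op 3: read(P1, v1) -> 120. No state change.
Op 4: write(P0, v1, 173). refcount(pp1)=1 -> write in place. 3 ppages; refcounts: pp0:2 pp1:1 pp2:1
Op 5: read(P1, v0) -> 14. No state change.
Op 6: read(P0, v0) -> 14. No state change.
Op 7: write(P1, v0, 116). refcount(pp0)=2>1 -> COPY to pp3. 4 ppages; refcounts: pp0:1 pp1:1 pp2:1 pp3:1
Op 8: write(P1, v0, 133). refcount(pp3)=1 -> write in place. 4 ppages; refcounts: pp0:1 pp1:1 pp2:1 pp3:1
Op 9: read(P1, v0) -> 133. No state change.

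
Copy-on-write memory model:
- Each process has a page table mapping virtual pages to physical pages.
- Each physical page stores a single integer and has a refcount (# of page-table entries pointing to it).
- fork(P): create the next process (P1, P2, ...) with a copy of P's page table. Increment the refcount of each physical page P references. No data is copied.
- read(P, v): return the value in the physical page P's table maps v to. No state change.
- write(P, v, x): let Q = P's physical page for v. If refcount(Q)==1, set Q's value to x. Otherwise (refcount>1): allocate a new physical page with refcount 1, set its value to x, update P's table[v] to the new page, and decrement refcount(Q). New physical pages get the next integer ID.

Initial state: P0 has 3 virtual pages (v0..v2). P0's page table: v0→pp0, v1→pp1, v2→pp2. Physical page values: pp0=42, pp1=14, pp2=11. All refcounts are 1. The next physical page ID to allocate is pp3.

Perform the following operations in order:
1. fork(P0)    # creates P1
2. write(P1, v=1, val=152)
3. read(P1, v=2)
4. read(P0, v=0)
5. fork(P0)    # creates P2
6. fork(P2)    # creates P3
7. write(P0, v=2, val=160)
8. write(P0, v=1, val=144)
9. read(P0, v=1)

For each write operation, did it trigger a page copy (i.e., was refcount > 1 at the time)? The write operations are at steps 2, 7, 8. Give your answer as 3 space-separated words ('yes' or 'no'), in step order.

Op 1: fork(P0) -> P1. 3 ppages; refcounts: pp0:2 pp1:2 pp2:2
Op 2: write(P1, v1, 152). refcount(pp1)=2>1 -> COPY to pp3. 4 ppages; refcounts: pp0:2 pp1:1 pp2:2 pp3:1
Op 3: read(P1, v2) -> 11. No state change.
Op 4: read(P0, v0) -> 42. No state change.
Op 5: fork(P0) -> P2. 4 ppages; refcounts: pp0:3 pp1:2 pp2:3 pp3:1
Op 6: fork(P2) -> P3. 4 ppages; refcounts: pp0:4 pp1:3 pp2:4 pp3:1
Op 7: write(P0, v2, 160). refcount(pp2)=4>1 -> COPY to pp4. 5 ppages; refcounts: pp0:4 pp1:3 pp2:3 pp3:1 pp4:1
Op 8: write(P0, v1, 144). refcount(pp1)=3>1 -> COPY to pp5. 6 ppages; refcounts: pp0:4 pp1:2 pp2:3 pp3:1 pp4:1 pp5:1
Op 9: read(P0, v1) -> 144. No state change.

yes yes yes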